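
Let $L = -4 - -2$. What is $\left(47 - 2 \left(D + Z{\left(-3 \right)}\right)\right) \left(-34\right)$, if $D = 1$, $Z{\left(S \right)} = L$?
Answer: $-1666$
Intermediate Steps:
$L = -2$ ($L = -4 + 2 = -2$)
$Z{\left(S \right)} = -2$
$\left(47 - 2 \left(D + Z{\left(-3 \right)}\right)\right) \left(-34\right) = \left(47 - 2 \left(1 - 2\right)\right) \left(-34\right) = \left(47 - -2\right) \left(-34\right) = \left(47 + 2\right) \left(-34\right) = 49 \left(-34\right) = -1666$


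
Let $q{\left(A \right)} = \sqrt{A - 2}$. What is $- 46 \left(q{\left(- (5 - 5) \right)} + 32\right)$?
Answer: $-1472 - 46 i \sqrt{2} \approx -1472.0 - 65.054 i$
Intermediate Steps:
$q{\left(A \right)} = \sqrt{-2 + A}$
$- 46 \left(q{\left(- (5 - 5) \right)} + 32\right) = - 46 \left(\sqrt{-2 - \left(5 - 5\right)} + 32\right) = - 46 \left(\sqrt{-2 - 0} + 32\right) = - 46 \left(\sqrt{-2 + 0} + 32\right) = - 46 \left(\sqrt{-2} + 32\right) = - 46 \left(i \sqrt{2} + 32\right) = - 46 \left(32 + i \sqrt{2}\right) = -1472 - 46 i \sqrt{2}$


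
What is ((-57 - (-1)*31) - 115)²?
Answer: 19881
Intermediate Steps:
((-57 - (-1)*31) - 115)² = ((-57 - 1*(-31)) - 115)² = ((-57 + 31) - 115)² = (-26 - 115)² = (-141)² = 19881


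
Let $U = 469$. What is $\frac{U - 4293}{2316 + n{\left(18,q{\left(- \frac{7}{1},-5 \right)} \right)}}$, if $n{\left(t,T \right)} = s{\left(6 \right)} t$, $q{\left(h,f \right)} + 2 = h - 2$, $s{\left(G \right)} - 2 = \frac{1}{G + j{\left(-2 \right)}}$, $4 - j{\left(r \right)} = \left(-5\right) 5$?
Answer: $- \frac{66920}{41169} \approx -1.6255$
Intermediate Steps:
$j{\left(r \right)} = 29$ ($j{\left(r \right)} = 4 - \left(-5\right) 5 = 4 - -25 = 4 + 25 = 29$)
$s{\left(G \right)} = 2 + \frac{1}{29 + G}$ ($s{\left(G \right)} = 2 + \frac{1}{G + 29} = 2 + \frac{1}{29 + G}$)
$q{\left(h,f \right)} = -4 + h$ ($q{\left(h,f \right)} = -2 + \left(h - 2\right) = -2 + \left(-2 + h\right) = -4 + h$)
$n{\left(t,T \right)} = \frac{71 t}{35}$ ($n{\left(t,T \right)} = \frac{59 + 2 \cdot 6}{29 + 6} t = \frac{59 + 12}{35} t = \frac{1}{35} \cdot 71 t = \frac{71 t}{35}$)
$\frac{U - 4293}{2316 + n{\left(18,q{\left(- \frac{7}{1},-5 \right)} \right)}} = \frac{469 - 4293}{2316 + \frac{71}{35} \cdot 18} = - \frac{3824}{2316 + \frac{1278}{35}} = - \frac{3824}{\frac{82338}{35}} = \left(-3824\right) \frac{35}{82338} = - \frac{66920}{41169}$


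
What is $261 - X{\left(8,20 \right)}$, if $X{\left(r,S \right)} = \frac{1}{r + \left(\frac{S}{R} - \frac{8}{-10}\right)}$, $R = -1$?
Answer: $\frac{14621}{56} \approx 261.09$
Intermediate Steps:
$X{\left(r,S \right)} = \frac{1}{\frac{4}{5} + r - S}$ ($X{\left(r,S \right)} = \frac{1}{r + \left(\frac{S}{-1} - \frac{8}{-10}\right)} = \frac{1}{r + \left(S \left(-1\right) - - \frac{4}{5}\right)} = \frac{1}{r - \left(- \frac{4}{5} + S\right)} = \frac{1}{\frac{4}{5} + r - S}$)
$261 - X{\left(8,20 \right)} = 261 - \frac{5}{4 - 100 + 5 \cdot 8} = 261 - \frac{5}{4 - 100 + 40} = 261 - \frac{5}{-56} = 261 - 5 \left(- \frac{1}{56}\right) = 261 - - \frac{5}{56} = 261 + \frac{5}{56} = \frac{14621}{56}$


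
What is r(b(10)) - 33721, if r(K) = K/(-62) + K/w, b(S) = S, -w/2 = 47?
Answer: -49131887/1457 ≈ -33721.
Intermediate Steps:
w = -94 (w = -2*47 = -94)
r(K) = -39*K/1457 (r(K) = K/(-62) + K/(-94) = K*(-1/62) + K*(-1/94) = -K/62 - K/94 = -39*K/1457)
r(b(10)) - 33721 = -39/1457*10 - 33721 = -390/1457 - 33721 = -49131887/1457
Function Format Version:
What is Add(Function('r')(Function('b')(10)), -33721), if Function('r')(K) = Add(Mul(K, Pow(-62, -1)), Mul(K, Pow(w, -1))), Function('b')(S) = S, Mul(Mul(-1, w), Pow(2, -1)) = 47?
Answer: Rational(-49131887, 1457) ≈ -33721.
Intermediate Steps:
w = -94 (w = Mul(-2, 47) = -94)
Function('r')(K) = Mul(Rational(-39, 1457), K) (Function('r')(K) = Add(Mul(K, Pow(-62, -1)), Mul(K, Pow(-94, -1))) = Add(Mul(K, Rational(-1, 62)), Mul(K, Rational(-1, 94))) = Add(Mul(Rational(-1, 62), K), Mul(Rational(-1, 94), K)) = Mul(Rational(-39, 1457), K))
Add(Function('r')(Function('b')(10)), -33721) = Add(Mul(Rational(-39, 1457), 10), -33721) = Add(Rational(-390, 1457), -33721) = Rational(-49131887, 1457)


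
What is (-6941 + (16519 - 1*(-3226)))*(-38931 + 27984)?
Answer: -140165388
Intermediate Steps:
(-6941 + (16519 - 1*(-3226)))*(-38931 + 27984) = (-6941 + (16519 + 3226))*(-10947) = (-6941 + 19745)*(-10947) = 12804*(-10947) = -140165388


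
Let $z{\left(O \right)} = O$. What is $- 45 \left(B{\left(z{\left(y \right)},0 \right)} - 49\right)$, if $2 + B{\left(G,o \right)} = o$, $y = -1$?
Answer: $2295$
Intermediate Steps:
$B{\left(G,o \right)} = -2 + o$
$- 45 \left(B{\left(z{\left(y \right)},0 \right)} - 49\right) = - 45 \left(\left(-2 + 0\right) - 49\right) = - 45 \left(-2 - 49\right) = \left(-45\right) \left(-51\right) = 2295$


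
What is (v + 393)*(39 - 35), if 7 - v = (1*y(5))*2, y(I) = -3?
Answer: 1624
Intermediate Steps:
v = 13 (v = 7 - 1*(-3)*2 = 7 - (-3)*2 = 7 - 1*(-6) = 7 + 6 = 13)
(v + 393)*(39 - 35) = (13 + 393)*(39 - 35) = 406*4 = 1624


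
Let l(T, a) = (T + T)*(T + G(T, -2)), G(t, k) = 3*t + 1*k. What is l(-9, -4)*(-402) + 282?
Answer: -274686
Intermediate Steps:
G(t, k) = k + 3*t (G(t, k) = 3*t + k = k + 3*t)
l(T, a) = 2*T*(-2 + 4*T) (l(T, a) = (T + T)*(T + (-2 + 3*T)) = (2*T)*(-2 + 4*T) = 2*T*(-2 + 4*T))
l(-9, -4)*(-402) + 282 = (4*(-9)*(-1 + 2*(-9)))*(-402) + 282 = (4*(-9)*(-1 - 18))*(-402) + 282 = (4*(-9)*(-19))*(-402) + 282 = 684*(-402) + 282 = -274968 + 282 = -274686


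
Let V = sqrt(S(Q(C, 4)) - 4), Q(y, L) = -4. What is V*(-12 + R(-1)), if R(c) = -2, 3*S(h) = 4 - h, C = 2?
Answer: -28*I*sqrt(3)/3 ≈ -16.166*I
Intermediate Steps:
S(h) = 4/3 - h/3 (S(h) = (4 - h)/3 = 4/3 - h/3)
V = 2*I*sqrt(3)/3 (V = sqrt((4/3 - 1/3*(-4)) - 4) = sqrt((4/3 + 4/3) - 4) = sqrt(8/3 - 4) = sqrt(-4/3) = 2*I*sqrt(3)/3 ≈ 1.1547*I)
V*(-12 + R(-1)) = (2*I*sqrt(3)/3)*(-12 - 2) = (2*I*sqrt(3)/3)*(-14) = -28*I*sqrt(3)/3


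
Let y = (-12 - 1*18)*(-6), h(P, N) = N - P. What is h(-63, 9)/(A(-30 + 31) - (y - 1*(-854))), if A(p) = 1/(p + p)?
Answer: -48/689 ≈ -0.069666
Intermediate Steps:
A(p) = 1/(2*p)
y = 180 (y = (-12 - 18)*(-6) = -30*(-6) = 180)
h(-63, 9)/(A(-30 + 31) - (y - 1*(-854))) = (9 - 1*(-63))/(1/(2*(-30 + 31)) - (180 - 1*(-854))) = (9 + 63)/((½)/1 - (180 + 854)) = 72/((½)*1 - 1*1034) = 72/(½ - 1034) = 72/(-2067/2) = 72*(-2/2067) = -48/689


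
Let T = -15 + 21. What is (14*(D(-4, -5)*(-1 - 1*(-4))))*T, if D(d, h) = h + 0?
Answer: -1260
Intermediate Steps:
T = 6
D(d, h) = h
(14*(D(-4, -5)*(-1 - 1*(-4))))*T = (14*(-5*(-1 - 1*(-4))))*6 = (14*(-5*(-1 + 4)))*6 = (14*(-5*3))*6 = (14*(-15))*6 = -210*6 = -1260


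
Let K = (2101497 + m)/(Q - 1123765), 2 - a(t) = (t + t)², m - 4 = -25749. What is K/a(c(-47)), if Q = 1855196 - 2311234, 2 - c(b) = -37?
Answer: 1037876/4804180923 ≈ 0.00021604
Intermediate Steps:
m = -25745 (m = 4 - 25749 = -25745)
c(b) = 39 (c(b) = 2 - 1*(-37) = 2 + 37 = 39)
Q = -456038
a(t) = 2 - 4*t² (a(t) = 2 - (t + t)² = 2 - (2*t)² = 2 - 4*t²)
K = -2075752/1579803 (K = (2101497 - 25745)/(-456038 - 1123765) = 2075752/(-1579803) = 2075752*(-1/1579803) = -2075752/1579803 ≈ -1.3139)
K/a(c(-47)) = -2075752/(1579803*(2 - 4*39²)) = -2075752/(1579803*(2 - 4*1521)) = -2075752/(1579803*(2 - 6084)) = -2075752/1579803/(-6082) = -2075752/1579803*(-1/6082) = 1037876/4804180923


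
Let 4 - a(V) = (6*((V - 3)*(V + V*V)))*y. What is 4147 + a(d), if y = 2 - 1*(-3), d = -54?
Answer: 4898171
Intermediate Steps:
y = 5 (y = 2 + 3 = 5)
a(V) = 4 - 30*(-3 + V)*(V + V**2) (a(V) = 4 - 6*((V - 3)*(V + V*V))*5 = 4 - 6*((-3 + V)*(V + V**2))*5 = 4 - 6*(-3 + V)*(V + V**2)*5 = 4 - 30*(-3 + V)*(V + V**2))
4147 + a(d) = 4147 + (4 - 30*(-54)**3 + 60*(-54)**2 + 90*(-54)) = 4147 + (4 - 30*(-157464) + 60*2916 - 4860) = 4147 + (4 + 4723920 + 174960 - 4860) = 4147 + 4894024 = 4898171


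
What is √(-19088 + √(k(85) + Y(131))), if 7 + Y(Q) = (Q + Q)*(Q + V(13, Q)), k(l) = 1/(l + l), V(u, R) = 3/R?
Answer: √(-551643200 + 170*√991877070)/170 ≈ 137.49*I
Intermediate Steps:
k(l) = 1/(2*l)
Y(Q) = -7 + 2*Q*(Q + 3/Q) (Y(Q) = -7 + (Q + Q)*(Q + 3/Q) = -7 + (2*Q)*(Q + 3/Q) = -7 + 2*Q*(Q + 3/Q))
√(-19088 + √(k(85) + Y(131))) = √(-19088 + √((½)/85 + (-1 + 2*131²))) = √(-19088 + √((½)*(1/85) + (-1 + 2*17161))) = √(-19088 + √(1/170 + (-1 + 34322))) = √(-19088 + √(1/170 + 34321)) = √(-19088 + √(5834571/170)) = √(-19088 + √991877070/170)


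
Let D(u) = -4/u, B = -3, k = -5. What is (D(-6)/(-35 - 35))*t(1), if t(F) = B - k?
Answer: -2/105 ≈ -0.019048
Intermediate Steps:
t(F) = 2 (t(F) = -3 - 1*(-5) = -3 + 5 = 2)
(D(-6)/(-35 - 35))*t(1) = ((-4/(-6))/(-35 - 35))*2 = ((-4*(-⅙))/(-70))*2 = -1/70*⅔*2 = -1/105*2 = -2/105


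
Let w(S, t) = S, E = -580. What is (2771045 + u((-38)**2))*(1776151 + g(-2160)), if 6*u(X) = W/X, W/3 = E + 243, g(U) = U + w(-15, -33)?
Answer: 1774591929567381/361 ≈ 4.9158e+12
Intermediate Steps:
g(U) = -15 + U (g(U) = U - 15 = -15 + U)
W = -1011 (W = 3*(-580 + 243) = 3*(-337) = -1011)
u(X) = -337/(2*X) (u(X) = (-1011/X)/6 = -337/(2*X))
(2771045 + u((-38)**2))*(1776151 + g(-2160)) = (2771045 - 337/(2*((-38)**2)))*(1776151 + (-15 - 2160)) = (2771045 - 337/2/1444)*(1776151 - 2175) = (2771045 - 337/2*1/1444)*1773976 = (2771045 - 337/2888)*1773976 = (8002777623/2888)*1773976 = 1774591929567381/361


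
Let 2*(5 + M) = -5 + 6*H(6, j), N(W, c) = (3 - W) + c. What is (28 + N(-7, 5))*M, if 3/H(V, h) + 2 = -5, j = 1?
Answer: -5289/14 ≈ -377.79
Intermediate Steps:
H(V, h) = -3/7 (H(V, h) = 3/(-2 - 5) = 3/(-7) = 3*(-1/7) = -3/7)
N(W, c) = 3 + c - W
M = -123/14 (M = -5 + (-5 + 6*(-3/7))/2 = -5 + (-5 - 18/7)/2 = -5 + (1/2)*(-53/7) = -5 - 53/14 = -123/14 ≈ -8.7857)
(28 + N(-7, 5))*M = (28 + (3 + 5 - 1*(-7)))*(-123/14) = (28 + (3 + 5 + 7))*(-123/14) = (28 + 15)*(-123/14) = 43*(-123/14) = -5289/14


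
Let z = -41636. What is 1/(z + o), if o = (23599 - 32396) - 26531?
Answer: -1/76964 ≈ -1.2993e-5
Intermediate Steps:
o = -35328 (o = -8797 - 26531 = -35328)
1/(z + o) = 1/(-41636 - 35328) = 1/(-76964) = -1/76964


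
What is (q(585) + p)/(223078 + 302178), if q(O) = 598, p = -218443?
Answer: -217845/525256 ≈ -0.41474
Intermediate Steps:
(q(585) + p)/(223078 + 302178) = (598 - 218443)/(223078 + 302178) = -217845/525256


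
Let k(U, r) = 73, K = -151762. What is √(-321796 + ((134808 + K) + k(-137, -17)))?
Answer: I*√338677 ≈ 581.96*I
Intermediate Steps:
√(-321796 + ((134808 + K) + k(-137, -17))) = √(-321796 + ((134808 - 151762) + 73)) = √(-321796 + (-16954 + 73)) = √(-321796 - 16881) = √(-338677) = I*√338677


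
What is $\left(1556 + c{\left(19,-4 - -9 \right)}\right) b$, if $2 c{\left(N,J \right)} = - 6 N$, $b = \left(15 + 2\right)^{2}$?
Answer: $433211$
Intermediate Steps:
$b = 289$ ($b = 17^{2} = 289$)
$c{\left(N,J \right)} = - 3 N$ ($c{\left(N,J \right)} = \frac{\left(-6\right) N}{2} = - 3 N$)
$\left(1556 + c{\left(19,-4 - -9 \right)}\right) b = \left(1556 - 57\right) 289 = 1499 \cdot 289 = 433211$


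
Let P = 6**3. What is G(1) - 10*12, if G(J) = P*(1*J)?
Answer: 96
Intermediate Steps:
P = 216
G(J) = 216*J (G(J) = 216*(1*J) = 216*J)
G(1) - 10*12 = 216*1 - 10*12 = 216 - 120 = 96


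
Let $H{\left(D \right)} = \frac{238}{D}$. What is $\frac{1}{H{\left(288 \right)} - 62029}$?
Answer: $- \frac{144}{8932057} \approx -1.6122 \cdot 10^{-5}$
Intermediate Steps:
$\frac{1}{H{\left(288 \right)} - 62029} = \frac{1}{\frac{238}{288} - 62029} = \frac{1}{238 \cdot \frac{1}{288} - 62029} = \frac{1}{\frac{119}{144} - 62029} = \frac{1}{- \frac{8932057}{144}} = - \frac{144}{8932057}$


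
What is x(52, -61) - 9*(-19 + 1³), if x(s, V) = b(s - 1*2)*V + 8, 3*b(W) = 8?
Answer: 22/3 ≈ 7.3333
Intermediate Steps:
b(W) = 8/3 (b(W) = (⅓)*8 = 8/3)
x(s, V) = 8 + 8*V/3 (x(s, V) = 8*V/3 + 8 = 8 + 8*V/3)
x(52, -61) - 9*(-19 + 1³) = (8 + (8/3)*(-61)) - 9*(-19 + 1³) = (8 - 488/3) - 9*(-19 + 1) = -464/3 - 9*(-18) = -464/3 - 1*(-162) = -464/3 + 162 = 22/3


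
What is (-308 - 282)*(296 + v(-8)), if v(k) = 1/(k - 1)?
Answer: -1571170/9 ≈ -1.7457e+5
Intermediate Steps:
v(k) = 1/(-1 + k)
(-308 - 282)*(296 + v(-8)) = (-308 - 282)*(296 + 1/(-1 - 8)) = -590*(296 + 1/(-9)) = -590*(296 - 1/9) = -590*2663/9 = -1571170/9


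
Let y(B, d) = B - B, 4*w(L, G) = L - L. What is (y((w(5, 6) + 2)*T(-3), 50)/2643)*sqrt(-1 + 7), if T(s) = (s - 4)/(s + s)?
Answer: 0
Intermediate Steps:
w(L, G) = 0 (w(L, G) = (L - L)/4 = (1/4)*0 = 0)
T(s) = (-4 + s)/(2*s) (T(s) = (-4 + s)/((2*s)) = (-4 + s)*(1/(2*s)) = (-4 + s)/(2*s))
y(B, d) = 0
(y((w(5, 6) + 2)*T(-3), 50)/2643)*sqrt(-1 + 7) = (0/2643)*sqrt(-1 + 7) = (0*(1/2643))*sqrt(6) = 0*sqrt(6) = 0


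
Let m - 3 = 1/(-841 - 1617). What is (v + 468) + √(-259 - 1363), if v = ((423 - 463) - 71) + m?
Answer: 884879/2458 + I*√1622 ≈ 360.0 + 40.274*I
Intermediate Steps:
m = 7373/2458 (m = 3 + 1/(-841 - 1617) = 3 + 1/(-2458) = 3 - 1/2458 = 7373/2458 ≈ 2.9996)
v = -265465/2458 (v = ((423 - 463) - 71) + 7373/2458 = (-40 - 71) + 7373/2458 = -111 + 7373/2458 = -265465/2458 ≈ -108.00)
(v + 468) + √(-259 - 1363) = (-265465/2458 + 468) + √(-259 - 1363) = 884879/2458 + √(-1622) = 884879/2458 + I*√1622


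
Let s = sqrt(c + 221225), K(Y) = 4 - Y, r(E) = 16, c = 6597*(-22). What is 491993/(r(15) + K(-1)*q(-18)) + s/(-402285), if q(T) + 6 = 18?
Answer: 491993/76 - sqrt(76091)/402285 ≈ 6473.6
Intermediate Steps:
c = -145134
q(T) = 12 (q(T) = -6 + 18 = 12)
s = sqrt(76091) (s = sqrt(-145134 + 221225) = sqrt(76091) ≈ 275.85)
491993/(r(15) + K(-1)*q(-18)) + s/(-402285) = 491993/(16 + (4 - 1*(-1))*12) + sqrt(76091)/(-402285) = 491993/(16 + (4 + 1)*12) + sqrt(76091)*(-1/402285) = 491993/(16 + 5*12) - sqrt(76091)/402285 = 491993/(16 + 60) - sqrt(76091)/402285 = 491993/76 - sqrt(76091)/402285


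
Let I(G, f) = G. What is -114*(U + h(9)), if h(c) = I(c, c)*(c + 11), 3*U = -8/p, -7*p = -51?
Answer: -1044392/51 ≈ -20478.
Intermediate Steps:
p = 51/7 (p = -1/7*(-51) = 51/7 ≈ 7.2857)
U = -56/153 (U = (-8/51/7)/3 = (-8*7/51)/3 = (1/3)*(-56/51) = -56/153 ≈ -0.36601)
h(c) = c*(11 + c) (h(c) = c*(c + 11) = c*(11 + c))
-114*(U + h(9)) = -114*(-56/153 + 9*(11 + 9)) = -114*(-56/153 + 9*20) = -114*(-56/153 + 180) = -114*27484/153 = -1044392/51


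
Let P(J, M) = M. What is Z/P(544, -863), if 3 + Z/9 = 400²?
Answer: -1439973/863 ≈ -1668.6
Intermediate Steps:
Z = 1439973 (Z = -27 + 9*400² = -27 + 9*160000 = -27 + 1440000 = 1439973)
Z/P(544, -863) = 1439973/(-863) = 1439973*(-1/863) = -1439973/863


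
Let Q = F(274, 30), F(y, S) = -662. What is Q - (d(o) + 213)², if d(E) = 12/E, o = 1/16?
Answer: -164687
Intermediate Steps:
o = 1/16 ≈ 0.062500
Q = -662
Q - (d(o) + 213)² = -662 - (12/(1/16) + 213)² = -662 - (12*16 + 213)² = -662 - (192 + 213)² = -662 - 1*405² = -662 - 1*164025 = -662 - 164025 = -164687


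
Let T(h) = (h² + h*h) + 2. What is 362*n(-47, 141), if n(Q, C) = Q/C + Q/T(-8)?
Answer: -49051/195 ≈ -251.54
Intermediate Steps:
T(h) = 2 + 2*h² (T(h) = (h² + h²) + 2 = 2*h² + 2 = 2 + 2*h²)
n(Q, C) = Q/130 + Q/C (n(Q, C) = Q/C + Q/(2 + 2*(-8)²) = Q/C + Q/(2 + 2*64) = Q/C + Q/(2 + 128) = Q/C + Q/130 = Q/130 + Q/C)
362*n(-47, 141) = 362*((1/130)*(-47) - 47/141) = 362*(-47/130 - 47*1/141) = 362*(-47/130 - ⅓) = 362*(-271/390) = -49051/195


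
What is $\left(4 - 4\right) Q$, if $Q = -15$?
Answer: $0$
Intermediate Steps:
$\left(4 - 4\right) Q = \left(4 - 4\right) \left(-15\right) = 0 \left(-15\right) = 0$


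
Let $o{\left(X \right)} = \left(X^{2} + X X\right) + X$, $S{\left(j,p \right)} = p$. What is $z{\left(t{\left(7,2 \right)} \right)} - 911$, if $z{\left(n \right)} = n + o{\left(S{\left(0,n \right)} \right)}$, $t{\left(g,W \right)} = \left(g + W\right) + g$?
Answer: $-367$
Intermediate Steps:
$t{\left(g,W \right)} = W + 2 g$ ($t{\left(g,W \right)} = \left(W + g\right) + g = W + 2 g$)
$o{\left(X \right)} = X + 2 X^{2}$ ($o{\left(X \right)} = \left(X^{2} + X^{2}\right) + X = 2 X^{2} + X = X + 2 X^{2}$)
$z{\left(n \right)} = n + n \left(1 + 2 n\right)$
$z{\left(t{\left(7,2 \right)} \right)} - 911 = 2 \left(2 + 2 \cdot 7\right) \left(1 + \left(2 + 2 \cdot 7\right)\right) - 911 = 2 \left(2 + 14\right) \left(1 + \left(2 + 14\right)\right) - 911 = 2 \cdot 16 \left(1 + 16\right) - 911 = 2 \cdot 16 \cdot 17 - 911 = 544 - 911 = -367$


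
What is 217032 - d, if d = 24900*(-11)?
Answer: 490932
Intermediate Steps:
d = -273900
217032 - d = 217032 - 1*(-273900) = 217032 + 273900 = 490932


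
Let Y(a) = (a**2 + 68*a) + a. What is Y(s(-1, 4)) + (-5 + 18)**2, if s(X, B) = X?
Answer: 101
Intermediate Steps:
Y(a) = a**2 + 69*a
Y(s(-1, 4)) + (-5 + 18)**2 = -(69 - 1) + (-5 + 18)**2 = -1*68 + 13**2 = -68 + 169 = 101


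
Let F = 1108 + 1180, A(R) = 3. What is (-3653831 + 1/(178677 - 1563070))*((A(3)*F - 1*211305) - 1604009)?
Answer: 9147751463854684800/1384393 ≈ 6.6078e+12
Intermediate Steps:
F = 2288
(-3653831 + 1/(178677 - 1563070))*((A(3)*F - 1*211305) - 1604009) = (-3653831 + 1/(178677 - 1563070))*((3*2288 - 1*211305) - 1604009) = (-3653831 + 1/(-1384393))*((6864 - 211305) - 1604009) = (-3653831 - 1/1384393)*(-204441 - 1604009) = -5058338059584/1384393*(-1808450) = 9147751463854684800/1384393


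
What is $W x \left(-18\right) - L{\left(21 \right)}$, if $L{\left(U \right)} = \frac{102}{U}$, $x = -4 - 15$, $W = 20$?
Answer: $\frac{47846}{7} \approx 6835.1$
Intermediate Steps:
$x = -19$ ($x = -4 - 15 = -19$)
$W x \left(-18\right) - L{\left(21 \right)} = 20 \left(-19\right) \left(-18\right) - \frac{102}{21} = \left(-380\right) \left(-18\right) - 102 \cdot \frac{1}{21} = 6840 - \frac{34}{7} = \frac{47846}{7}$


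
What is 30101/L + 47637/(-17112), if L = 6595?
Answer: 66974099/37617880 ≈ 1.7804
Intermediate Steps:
30101/L + 47637/(-17112) = 30101/6595 + 47637/(-17112) = 30101*(1/6595) + 47637*(-1/17112) = 30101/6595 - 15879/5704 = 66974099/37617880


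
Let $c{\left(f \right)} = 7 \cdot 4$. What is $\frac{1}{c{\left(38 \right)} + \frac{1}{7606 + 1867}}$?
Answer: $\frac{9473}{265245} \approx 0.035714$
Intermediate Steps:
$c{\left(f \right)} = 28$
$\frac{1}{c{\left(38 \right)} + \frac{1}{7606 + 1867}} = \frac{1}{28 + \frac{1}{7606 + 1867}} = \frac{1}{28 + \frac{1}{9473}} = \frac{1}{\frac{265245}{9473}} = \frac{9473}{265245}$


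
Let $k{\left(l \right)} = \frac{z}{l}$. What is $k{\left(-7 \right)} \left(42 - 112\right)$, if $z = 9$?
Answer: $90$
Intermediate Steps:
$k{\left(l \right)} = \frac{9}{l}$
$k{\left(-7 \right)} \left(42 - 112\right) = \frac{9}{-7} \left(42 - 112\right) = 9 \left(- \frac{1}{7}\right) \left(-70\right) = \left(- \frac{9}{7}\right) \left(-70\right) = 90$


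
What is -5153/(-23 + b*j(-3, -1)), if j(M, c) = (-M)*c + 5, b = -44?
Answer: 5153/111 ≈ 46.423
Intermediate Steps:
j(M, c) = 5 - M*c (j(M, c) = -M*c + 5 = 5 - M*c)
-5153/(-23 + b*j(-3, -1)) = -5153/(-23 - 44*(5 - 1*(-3)*(-1))) = -5153/(-23 - 44*(5 - 3)) = -5153/(-23 - 44*2) = -5153/(-23 - 88) = -5153/(-111) = -5153*(-1/111) = 5153/111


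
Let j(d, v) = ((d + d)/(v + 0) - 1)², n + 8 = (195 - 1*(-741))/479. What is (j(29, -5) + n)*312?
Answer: 570570312/11975 ≈ 47647.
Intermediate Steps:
n = -2896/479 (n = -8 + (195 - 1*(-741))/479 = -8 + (195 + 741)*(1/479) = -8 + 936*(1/479) = -8 + 936/479 = -2896/479 ≈ -6.0459)
j(d, v) = (-1 + 2*d/v)² (j(d, v) = ((2*d)/v - 1)² = (2*d/v - 1)² = (-1 + 2*d/v)²)
(j(29, -5) + n)*312 = ((-1*(-5) + 2*29)²/(-5)² - 2896/479)*312 = ((5 + 58)²/25 - 2896/479)*312 = ((1/25)*63² - 2896/479)*312 = ((1/25)*3969 - 2896/479)*312 = (3969/25 - 2896/479)*312 = (1828751/11975)*312 = 570570312/11975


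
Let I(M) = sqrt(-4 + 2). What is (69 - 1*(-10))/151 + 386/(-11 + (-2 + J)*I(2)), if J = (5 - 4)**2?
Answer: -631429/18573 + 386*I*sqrt(2)/123 ≈ -33.997 + 4.4381*I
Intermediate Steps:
I(M) = I*sqrt(2) (I(M) = sqrt(-2) = I*sqrt(2))
J = 1 (J = 1**2 = 1)
(69 - 1*(-10))/151 + 386/(-11 + (-2 + J)*I(2)) = (69 - 1*(-10))/151 + 386/(-11 + (-2 + 1)*(I*sqrt(2))) = (69 + 10)*(1/151) + 386/(-11 - I*sqrt(2)) = 79*(1/151) + 386/(-11 - I*sqrt(2)) = 79/151 + 386/(-11 - I*sqrt(2))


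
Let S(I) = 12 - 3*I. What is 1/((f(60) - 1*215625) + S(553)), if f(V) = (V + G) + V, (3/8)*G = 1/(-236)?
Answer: -177/38435906 ≈ -4.6051e-6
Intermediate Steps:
G = -2/177 (G = (8/3)/(-236) = (8/3)*(-1/236) = -2/177 ≈ -0.011299)
f(V) = -2/177 + 2*V (f(V) = (V - 2/177) + V = (-2/177 + V) + V = -2/177 + 2*V)
1/((f(60) - 1*215625) + S(553)) = 1/(((-2/177 + 2*60) - 1*215625) + (12 - 3*553)) = 1/(((-2/177 + 120) - 215625) + (12 - 1659)) = 1/((21238/177 - 215625) - 1647) = 1/(-38144387/177 - 1647) = 1/(-38435906/177) = -177/38435906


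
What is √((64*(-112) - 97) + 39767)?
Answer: √32502 ≈ 180.28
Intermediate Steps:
√((64*(-112) - 97) + 39767) = √((-7168 - 97) + 39767) = √(-7265 + 39767) = √32502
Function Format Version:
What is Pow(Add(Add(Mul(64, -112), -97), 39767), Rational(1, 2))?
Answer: Pow(32502, Rational(1, 2)) ≈ 180.28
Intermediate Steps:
Pow(Add(Add(Mul(64, -112), -97), 39767), Rational(1, 2)) = Pow(Add(Add(-7168, -97), 39767), Rational(1, 2)) = Pow(Add(-7265, 39767), Rational(1, 2)) = Pow(32502, Rational(1, 2))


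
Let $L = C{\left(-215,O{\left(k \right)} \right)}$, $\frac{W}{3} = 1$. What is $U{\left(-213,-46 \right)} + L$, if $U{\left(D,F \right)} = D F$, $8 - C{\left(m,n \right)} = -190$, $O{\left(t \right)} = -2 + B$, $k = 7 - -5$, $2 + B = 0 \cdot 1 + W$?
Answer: $9996$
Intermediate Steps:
$W = 3$ ($W = 3 \cdot 1 = 3$)
$B = 1$ ($B = -2 + \left(0 \cdot 1 + 3\right) = -2 + \left(0 + 3\right) = -2 + 3 = 1$)
$k = 12$ ($k = 7 + 5 = 12$)
$O{\left(t \right)} = -1$ ($O{\left(t \right)} = -2 + 1 = -1$)
$C{\left(m,n \right)} = 198$ ($C{\left(m,n \right)} = 8 - -190 = 8 + 190 = 198$)
$L = 198$
$U{\left(-213,-46 \right)} + L = \left(-213\right) \left(-46\right) + 198 = 9798 + 198 = 9996$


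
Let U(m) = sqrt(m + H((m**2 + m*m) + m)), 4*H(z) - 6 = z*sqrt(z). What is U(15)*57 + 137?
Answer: 137 + 57*sqrt(66 + 465*sqrt(465))/2 ≈ 3000.3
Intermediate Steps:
H(z) = 3/2 + z**(3/2)/4 (H(z) = 3/2 + (z*sqrt(z))/4 = 3/2 + z**(3/2)/4)
U(m) = sqrt(3/2 + m + (m + 2*m**2)**(3/2)/4) (U(m) = sqrt(m + (3/2 + ((m**2 + m*m) + m)**(3/2)/4)) = sqrt(m + (3/2 + ((m**2 + m**2) + m)**(3/2)/4)) = sqrt(m + (3/2 + (2*m**2 + m)**(3/2)/4)) = sqrt(m + (3/2 + (m + 2*m**2)**(3/2)/4)) = sqrt(3/2 + m + (m + 2*m**2)**(3/2)/4))
U(15)*57 + 137 = (sqrt(6 + (15*(1 + 2*15))**(3/2) + 4*15)/2)*57 + 137 = (sqrt(6 + (15*(1 + 30))**(3/2) + 60)/2)*57 + 137 = (sqrt(6 + (15*31)**(3/2) + 60)/2)*57 + 137 = (sqrt(6 + 465**(3/2) + 60)/2)*57 + 137 = (sqrt(6 + 465*sqrt(465) + 60)/2)*57 + 137 = (sqrt(66 + 465*sqrt(465))/2)*57 + 137 = 57*sqrt(66 + 465*sqrt(465))/2 + 137 = 137 + 57*sqrt(66 + 465*sqrt(465))/2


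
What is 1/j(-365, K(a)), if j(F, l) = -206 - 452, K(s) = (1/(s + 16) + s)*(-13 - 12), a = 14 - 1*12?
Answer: -1/658 ≈ -0.0015198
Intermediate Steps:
a = 2 (a = 14 - 12 = 2)
K(s) = -25*s - 25/(16 + s) (K(s) = (1/(16 + s) + s)*(-25) = (s + 1/(16 + s))*(-25) = -25*s - 25/(16 + s))
j(F, l) = -658
1/j(-365, K(a)) = 1/(-658) = -1/658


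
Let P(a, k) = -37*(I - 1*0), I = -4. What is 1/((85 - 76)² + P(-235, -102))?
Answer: 1/229 ≈ 0.0043668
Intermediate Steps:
P(a, k) = 148 (P(a, k) = -37*(-4 - 1*0) = -37*(-4 + 0) = -37*(-4) = 148)
1/((85 - 76)² + P(-235, -102)) = 1/((85 - 76)² + 148) = 1/(9² + 148) = 1/(81 + 148) = 1/229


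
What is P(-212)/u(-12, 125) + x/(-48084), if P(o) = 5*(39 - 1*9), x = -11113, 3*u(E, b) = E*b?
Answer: -16561/240420 ≈ -0.068884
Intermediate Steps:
u(E, b) = E*b/3 (u(E, b) = (E*b)/3 = E*b/3)
P(o) = 150 (P(o) = 5*(39 - 9) = 5*30 = 150)
P(-212)/u(-12, 125) + x/(-48084) = 150/(((⅓)*(-12)*125)) - 11113/(-48084) = 150/(-500) - 11113*(-1/48084) = 150*(-1/500) + 11113/48084 = -3/10 + 11113/48084 = -16561/240420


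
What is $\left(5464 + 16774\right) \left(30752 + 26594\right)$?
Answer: $1275260348$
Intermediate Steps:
$\left(5464 + 16774\right) \left(30752 + 26594\right) = 22238 \cdot 57346 = 1275260348$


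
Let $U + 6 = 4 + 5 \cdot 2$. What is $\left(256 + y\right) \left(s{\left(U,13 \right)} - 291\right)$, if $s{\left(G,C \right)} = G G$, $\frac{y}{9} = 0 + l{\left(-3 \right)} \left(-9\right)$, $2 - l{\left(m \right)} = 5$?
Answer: $-113273$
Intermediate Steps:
$U = 8$ ($U = -6 + \left(4 + 5 \cdot 2\right) = -6 + \left(4 + 10\right) = -6 + 14 = 8$)
$l{\left(m \right)} = -3$ ($l{\left(m \right)} = 2 - 5 = -3$)
$y = 243$ ($y = 9 \left(0 - -27\right) = 9 \left(0 + 27\right) = 9 \cdot 27 = 243$)
$s{\left(G,C \right)} = G^{2}$
$\left(256 + y\right) \left(s{\left(U,13 \right)} - 291\right) = \left(256 + 243\right) \left(8^{2} - 291\right) = 499 \left(64 - 291\right) = 499 \left(-227\right) = -113273$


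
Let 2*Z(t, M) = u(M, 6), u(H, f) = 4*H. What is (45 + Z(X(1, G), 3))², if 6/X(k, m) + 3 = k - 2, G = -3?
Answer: 2601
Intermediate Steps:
X(k, m) = 6/(-5 + k) (X(k, m) = 6/(-3 + (k - 2)) = 6/(-3 + (-2 + k)) = 6/(-5 + k))
Z(t, M) = 2*M (Z(t, M) = (4*M)/2 = 2*M)
(45 + Z(X(1, G), 3))² = (45 + 2*3)² = (45 + 6)² = 51² = 2601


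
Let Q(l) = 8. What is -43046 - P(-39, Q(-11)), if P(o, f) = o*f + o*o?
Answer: -44255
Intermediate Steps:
P(o, f) = o**2 + f*o (P(o, f) = f*o + o**2 = o**2 + f*o)
-43046 - P(-39, Q(-11)) = -43046 - (-39)*(8 - 39) = -43046 - (-39)*(-31) = -43046 - 1*1209 = -43046 - 1209 = -44255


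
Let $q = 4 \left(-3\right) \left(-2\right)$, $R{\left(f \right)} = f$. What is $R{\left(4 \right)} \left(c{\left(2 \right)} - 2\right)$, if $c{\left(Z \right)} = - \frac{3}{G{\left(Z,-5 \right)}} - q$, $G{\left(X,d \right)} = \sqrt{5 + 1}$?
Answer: $-104 - 2 \sqrt{6} \approx -108.9$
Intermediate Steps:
$G{\left(X,d \right)} = \sqrt{6}$
$q = 24$ ($q = \left(-12\right) \left(-2\right) = 24$)
$c{\left(Z \right)} = -24 - \frac{\sqrt{6}}{2}$ ($c{\left(Z \right)} = - \frac{3}{\sqrt{6}} - 24 = - 3 \frac{\sqrt{6}}{6} - 24 = - \frac{\sqrt{6}}{2} - 24 = -24 - \frac{\sqrt{6}}{2}$)
$R{\left(4 \right)} \left(c{\left(2 \right)} - 2\right) = 4 \left(\left(-24 - \frac{\sqrt{6}}{2}\right) - 2\right) = 4 \left(-26 - \frac{\sqrt{6}}{2}\right) = -104 - 2 \sqrt{6}$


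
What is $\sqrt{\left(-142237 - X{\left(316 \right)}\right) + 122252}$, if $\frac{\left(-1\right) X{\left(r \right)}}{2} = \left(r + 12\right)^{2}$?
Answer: $3 \sqrt{21687} \approx 441.8$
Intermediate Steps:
$X{\left(r \right)} = - 2 \left(12 + r\right)^{2}$ ($X{\left(r \right)} = - 2 \left(r + 12\right)^{2} = - 2 \left(12 + r\right)^{2}$)
$\sqrt{\left(-142237 - X{\left(316 \right)}\right) + 122252} = \sqrt{\left(-142237 - - 2 \left(12 + 316\right)^{2}\right) + 122252} = \sqrt{\left(-142237 - - 2 \cdot 328^{2}\right) + 122252} = \sqrt{\left(-142237 - \left(-2\right) 107584\right) + 122252} = \sqrt{\left(-142237 - -215168\right) + 122252} = \sqrt{\left(-142237 + 215168\right) + 122252} = \sqrt{72931 + 122252} = \sqrt{195183} = 3 \sqrt{21687}$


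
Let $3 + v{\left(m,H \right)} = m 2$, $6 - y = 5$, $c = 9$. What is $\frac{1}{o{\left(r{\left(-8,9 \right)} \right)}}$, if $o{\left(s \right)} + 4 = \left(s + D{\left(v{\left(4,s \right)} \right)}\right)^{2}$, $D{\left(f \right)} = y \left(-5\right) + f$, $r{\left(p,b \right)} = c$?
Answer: $\frac{1}{77} \approx 0.012987$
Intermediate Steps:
$y = 1$ ($y = 6 - 5 = 1$)
$r{\left(p,b \right)} = 9$
$v{\left(m,H \right)} = -3 + 2 m$ ($v{\left(m,H \right)} = -3 + m 2 = -3 + 2 m$)
$D{\left(f \right)} = -5 + f$ ($D{\left(f \right)} = 1 \left(-5\right) + f = -5 + f$)
$o{\left(s \right)} = -4 + s^{2}$ ($o{\left(s \right)} = -4 + \left(s + \left(-5 + \left(-3 + 2 \cdot 4\right)\right)\right)^{2} = -4 + \left(s + \left(-5 + \left(-3 + 8\right)\right)\right)^{2} = -4 + \left(s + \left(-5 + 5\right)\right)^{2} = -4 + \left(s + 0\right)^{2} = -4 + s^{2}$)
$\frac{1}{o{\left(r{\left(-8,9 \right)} \right)}} = \frac{1}{-4 + 9^{2}} = \frac{1}{-4 + 81} = \frac{1}{77}$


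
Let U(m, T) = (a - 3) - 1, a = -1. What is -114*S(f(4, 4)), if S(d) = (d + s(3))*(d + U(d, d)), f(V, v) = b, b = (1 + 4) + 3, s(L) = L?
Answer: -3762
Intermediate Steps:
U(m, T) = -5 (U(m, T) = (-1 - 3) - 1 = -4 - 1 = -5)
b = 8 (b = 5 + 3 = 8)
f(V, v) = 8
S(d) = (-5 + d)*(3 + d) (S(d) = (d + 3)*(d - 5) = (3 + d)*(-5 + d) = (-5 + d)*(3 + d))
-114*S(f(4, 4)) = -114*(-15 + 8² - 2*8) = -114*(-15 + 64 - 16) = -114*33 = -3762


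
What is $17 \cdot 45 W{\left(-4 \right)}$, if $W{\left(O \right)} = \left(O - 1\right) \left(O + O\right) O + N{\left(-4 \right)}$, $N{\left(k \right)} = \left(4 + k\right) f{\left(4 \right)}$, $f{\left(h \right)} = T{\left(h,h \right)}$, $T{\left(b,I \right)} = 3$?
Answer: $-122400$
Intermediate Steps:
$f{\left(h \right)} = 3$
$N{\left(k \right)} = 12 + 3 k$ ($N{\left(k \right)} = \left(4 + k\right) 3 = 12 + 3 k$)
$W{\left(O \right)} = 2 O^{2} \left(-1 + O\right)$ ($W{\left(O \right)} = \left(O - 1\right) \left(O + O\right) O + \left(12 + 3 \left(-4\right)\right) = \left(-1 + O\right) 2 O O + \left(12 - 12\right) = 2 O \left(-1 + O\right) O + 0 = 2 O^{2} \left(-1 + O\right) + 0 = 2 O^{2} \left(-1 + O\right)$)
$17 \cdot 45 W{\left(-4 \right)} = 17 \cdot 45 \cdot 2 \left(-4\right)^{2} \left(-1 - 4\right) = 765 \cdot 2 \cdot 16 \left(-5\right) = 765 \left(-160\right) = -122400$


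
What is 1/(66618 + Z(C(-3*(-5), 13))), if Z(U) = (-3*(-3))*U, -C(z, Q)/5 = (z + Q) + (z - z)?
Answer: 1/65358 ≈ 1.5300e-5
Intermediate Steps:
C(z, Q) = -5*Q - 5*z (C(z, Q) = -5*((z + Q) + (z - z)) = -5*((Q + z) + 0) = -5*(Q + z) = -5*Q - 5*z)
Z(U) = 9*U
1/(66618 + Z(C(-3*(-5), 13))) = 1/(66618 + 9*(-5*13 - (-15)*(-5))) = 1/(66618 + 9*(-65 - 5*15)) = 1/(66618 + 9*(-65 - 75)) = 1/(66618 + 9*(-140)) = 1/(66618 - 1260) = 1/65358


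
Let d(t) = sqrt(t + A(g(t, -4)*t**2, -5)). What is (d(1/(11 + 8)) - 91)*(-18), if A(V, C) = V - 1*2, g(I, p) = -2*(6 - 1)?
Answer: 1638 - 18*I*sqrt(713)/19 ≈ 1638.0 - 25.297*I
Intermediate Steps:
g(I, p) = -10 (g(I, p) = -2*5 = -10)
A(V, C) = -2 + V (A(V, C) = V - 2 = -2 + V)
d(t) = sqrt(-2 + t - 10*t**2) (d(t) = sqrt(t + (-2 - 10*t**2)) = sqrt(-2 + t - 10*t**2))
(d(1/(11 + 8)) - 91)*(-18) = (sqrt(-2 + 1/(11 + 8) - 10/(11 + 8)**2) - 91)*(-18) = (sqrt(-2 + 1/19 - 10*(1/19)**2) - 91)*(-18) = (sqrt(-2 + 1/19 - 10*1/361) - 91)*(-18) = (sqrt(-2 + 1/19 - 10/361) - 91)*(-18) = (sqrt(-713/361) - 91)*(-18) = (I*sqrt(713)/19 - 91)*(-18) = (-91 + I*sqrt(713)/19)*(-18) = 1638 - 18*I*sqrt(713)/19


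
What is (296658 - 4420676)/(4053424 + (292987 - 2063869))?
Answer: -2062009/1141271 ≈ -1.8068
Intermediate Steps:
(296658 - 4420676)/(4053424 + (292987 - 2063869)) = -4124018/(4053424 - 1770882) = -4124018/2282542 = -4124018*1/2282542 = -2062009/1141271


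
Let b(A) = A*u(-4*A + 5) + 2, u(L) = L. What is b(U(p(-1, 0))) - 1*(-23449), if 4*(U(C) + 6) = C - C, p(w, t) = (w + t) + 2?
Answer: 23277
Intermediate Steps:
p(w, t) = 2 + t + w (p(w, t) = (t + w) + 2 = 2 + t + w)
U(C) = -6 (U(C) = -6 + (C - C)/4 = -6 + (¼)*0 = -6 + 0 = -6)
b(A) = 2 + A*(5 - 4*A) (b(A) = A*(-4*A + 5) + 2 = A*(5 - 4*A) + 2 = 2 + A*(5 - 4*A))
b(U(p(-1, 0))) - 1*(-23449) = (2 - 1*(-6)*(-5 + 4*(-6))) - 1*(-23449) = (2 - 1*(-6)*(-5 - 24)) + 23449 = (2 - 1*(-6)*(-29)) + 23449 = (2 - 174) + 23449 = -172 + 23449 = 23277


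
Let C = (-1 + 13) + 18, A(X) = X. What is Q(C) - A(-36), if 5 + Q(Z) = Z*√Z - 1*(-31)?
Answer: 62 + 30*√30 ≈ 226.32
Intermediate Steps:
C = 30 (C = 12 + 18 = 30)
Q(Z) = 26 + Z^(3/2) (Q(Z) = -5 + (Z*√Z - 1*(-31)) = -5 + (Z^(3/2) + 31) = -5 + (31 + Z^(3/2)) = 26 + Z^(3/2))
Q(C) - A(-36) = (26 + 30^(3/2)) - 1*(-36) = (26 + 30*√30) + 36 = 62 + 30*√30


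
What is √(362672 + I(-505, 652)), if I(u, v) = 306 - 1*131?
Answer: √362847 ≈ 602.37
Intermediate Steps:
I(u, v) = 175 (I(u, v) = 306 - 131 = 175)
√(362672 + I(-505, 652)) = √(362672 + 175) = √362847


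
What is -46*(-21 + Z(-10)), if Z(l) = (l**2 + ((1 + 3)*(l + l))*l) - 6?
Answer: -40158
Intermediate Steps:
Z(l) = -6 + 9*l**2 (Z(l) = (l**2 + (4*(2*l))*l) - 6 = (l**2 + (8*l)*l) - 6 = (l**2 + 8*l**2) - 6 = 9*l**2 - 6 = -6 + 9*l**2)
-46*(-21 + Z(-10)) = -46*(-21 + (-6 + 9*(-10)**2)) = -46*(-21 + (-6 + 9*100)) = -46*(-21 + (-6 + 900)) = -46*(-21 + 894) = -46*873 = -40158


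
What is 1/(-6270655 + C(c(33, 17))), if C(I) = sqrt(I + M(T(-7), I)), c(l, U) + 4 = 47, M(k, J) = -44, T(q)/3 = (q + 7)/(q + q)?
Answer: -6270655/39321114129026 - I/39321114129026 ≈ -1.5947e-7 - 2.5432e-14*I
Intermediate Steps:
T(q) = 3*(7 + q)/(2*q) (T(q) = 3*((q + 7)/(q + q)) = 3*((7 + q)/((2*q))) = 3*((7 + q)*(1/(2*q))) = 3*((7 + q)/(2*q)) = 3*(7 + q)/(2*q))
c(l, U) = 43 (c(l, U) = -4 + 47 = 43)
C(I) = sqrt(-44 + I) (C(I) = sqrt(I - 44) = sqrt(-44 + I))
1/(-6270655 + C(c(33, 17))) = 1/(-6270655 + sqrt(-44 + 43)) = 1/(-6270655 + sqrt(-1)) = 1/(-6270655 + I) = (-6270655 - I)/39321114129026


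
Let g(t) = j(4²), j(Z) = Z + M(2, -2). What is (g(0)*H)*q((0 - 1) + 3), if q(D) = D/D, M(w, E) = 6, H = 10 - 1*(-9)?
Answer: 418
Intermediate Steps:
H = 19 (H = 10 + 9 = 19)
q(D) = 1
j(Z) = 6 + Z (j(Z) = Z + 6 = 6 + Z)
g(t) = 22 (g(t) = 6 + 4² = 6 + 16 = 22)
(g(0)*H)*q((0 - 1) + 3) = (22*19)*1 = 418*1 = 418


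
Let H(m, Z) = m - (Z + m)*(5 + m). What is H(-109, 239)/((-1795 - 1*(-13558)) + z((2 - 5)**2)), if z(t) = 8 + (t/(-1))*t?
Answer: 13411/11690 ≈ 1.1472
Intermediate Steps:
H(m, Z) = m - (5 + m)*(Z + m)
z(t) = 8 - t**2 (z(t) = 8 + (t*(-1))*t = 8 + (-t)*t = 8 - t**2)
H(-109, 239)/((-1795 - 1*(-13558)) + z((2 - 5)**2)) = (-1*(-109)**2 - 5*239 - 4*(-109) - 1*239*(-109))/((-1795 - 1*(-13558)) + (8 - ((2 - 5)**2)**2)) = (-1*11881 - 1195 + 436 + 26051)/((-1795 + 13558) + (8 - ((-3)**2)**2)) = (-11881 - 1195 + 436 + 26051)/(11763 + (8 - 1*9**2)) = 13411/(11763 + (8 - 1*81)) = 13411/(11763 + (8 - 81)) = 13411/(11763 - 73) = 13411/11690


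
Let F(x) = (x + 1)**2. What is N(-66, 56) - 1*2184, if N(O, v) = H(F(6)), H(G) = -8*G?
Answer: -2576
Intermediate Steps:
F(x) = (1 + x)**2
N(O, v) = -392 (N(O, v) = -8*(1 + 6)**2 = -8*7**2 = -8*49 = -392)
N(-66, 56) - 1*2184 = -392 - 1*2184 = -392 - 2184 = -2576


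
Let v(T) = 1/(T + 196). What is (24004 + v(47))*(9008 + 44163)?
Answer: 310145007383/243 ≈ 1.2763e+9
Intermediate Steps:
v(T) = 1/(196 + T)
(24004 + v(47))*(9008 + 44163) = (24004 + 1/(196 + 47))*(9008 + 44163) = (24004 + 1/243)*53171 = (5832973/243)*53171 = 310145007383/243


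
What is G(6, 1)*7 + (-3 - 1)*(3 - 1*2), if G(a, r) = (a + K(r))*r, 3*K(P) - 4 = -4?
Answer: 38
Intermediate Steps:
K(P) = 0 (K(P) = 4/3 + (⅓)*(-4) = 4/3 - 4/3 = 0)
G(a, r) = a*r (G(a, r) = (a + 0)*r = a*r)
G(6, 1)*7 + (-3 - 1)*(3 - 1*2) = (6*1)*7 + (-3 - 1)*(3 - 1*2) = 6*7 - 4*(3 - 2) = 42 - 4*1 = 42 - 4 = 38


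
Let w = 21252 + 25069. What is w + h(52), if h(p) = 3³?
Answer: 46348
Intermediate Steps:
h(p) = 27
w = 46321
w + h(52) = 46321 + 27 = 46348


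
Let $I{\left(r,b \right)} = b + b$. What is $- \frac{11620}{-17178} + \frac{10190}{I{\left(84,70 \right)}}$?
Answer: $\frac{1261933}{17178} \approx 73.462$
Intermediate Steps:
$I{\left(r,b \right)} = 2 b$
$- \frac{11620}{-17178} + \frac{10190}{I{\left(84,70 \right)}} = - \frac{11620}{-17178} + \frac{10190}{2 \cdot 70} = \left(-11620\right) \left(- \frac{1}{17178}\right) + \frac{10190}{140} = \frac{830}{1227} + 10190 \cdot \frac{1}{140} = \frac{830}{1227} + \frac{1019}{14} = \frac{1261933}{17178}$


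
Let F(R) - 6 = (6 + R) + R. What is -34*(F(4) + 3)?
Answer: -782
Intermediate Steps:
F(R) = 12 + 2*R (F(R) = 6 + ((6 + R) + R) = 6 + (6 + 2*R) = 12 + 2*R)
-34*(F(4) + 3) = -34*((12 + 2*4) + 3) = -34*((12 + 8) + 3) = -34*(20 + 3) = -34*23 = -782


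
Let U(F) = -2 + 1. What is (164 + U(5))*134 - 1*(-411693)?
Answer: 433535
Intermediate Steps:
U(F) = -1
(164 + U(5))*134 - 1*(-411693) = (164 - 1)*134 - 1*(-411693) = 163*134 + 411693 = 21842 + 411693 = 433535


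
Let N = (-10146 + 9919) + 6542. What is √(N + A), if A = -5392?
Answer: √923 ≈ 30.381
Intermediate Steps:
N = 6315 (N = -227 + 6542 = 6315)
√(N + A) = √(6315 - 5392) = √923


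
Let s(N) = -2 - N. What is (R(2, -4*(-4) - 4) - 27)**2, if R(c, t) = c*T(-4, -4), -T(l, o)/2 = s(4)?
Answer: 9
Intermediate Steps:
T(l, o) = 12 (T(l, o) = -2*(-2 - 1*4) = -2*(-2 - 4) = -2*(-6) = 12)
R(c, t) = 12*c (R(c, t) = c*12 = 12*c)
(R(2, -4*(-4) - 4) - 27)**2 = (12*2 - 27)**2 = (24 - 27)**2 = (-3)**2 = 9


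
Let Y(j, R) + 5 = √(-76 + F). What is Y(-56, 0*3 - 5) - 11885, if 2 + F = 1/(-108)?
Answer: -11890 + 5*I*√1011/18 ≈ -11890.0 + 8.8323*I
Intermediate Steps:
F = -217/108 (F = -2 + 1/(-108) = -2 - 1/108 = -217/108 ≈ -2.0093)
Y(j, R) = -5 + 5*I*√1011/18 (Y(j, R) = -5 + √(-76 - 217/108) = -5 + √(-8425/108) = -5 + 5*I*√1011/18)
Y(-56, 0*3 - 5) - 11885 = (-5 + 5*I*√1011/18) - 11885 = -11890 + 5*I*√1011/18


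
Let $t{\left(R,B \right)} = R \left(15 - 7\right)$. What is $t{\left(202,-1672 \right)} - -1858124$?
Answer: $1859740$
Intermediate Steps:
$t{\left(R,B \right)} = 8 R$ ($t{\left(R,B \right)} = R 8 = 8 R$)
$t{\left(202,-1672 \right)} - -1858124 = 8 \cdot 202 - -1858124 = 1616 + 1858124 = 1859740$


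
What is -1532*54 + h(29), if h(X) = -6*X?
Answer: -82902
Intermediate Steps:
-1532*54 + h(29) = -1532*54 - 6*29 = -82728 - 174 = -82902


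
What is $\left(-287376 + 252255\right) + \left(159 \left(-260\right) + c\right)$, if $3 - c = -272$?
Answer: $-76186$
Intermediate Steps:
$c = 275$ ($c = 3 - -272 = 3 + 272 = 275$)
$\left(-287376 + 252255\right) + \left(159 \left(-260\right) + c\right) = \left(-287376 + 252255\right) + \left(159 \left(-260\right) + 275\right) = -35121 + \left(-41340 + 275\right) = -35121 - 41065 = -76186$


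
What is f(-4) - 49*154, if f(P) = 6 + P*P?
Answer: -7524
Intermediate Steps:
f(P) = 6 + P²
f(-4) - 49*154 = (6 + (-4)²) - 49*154 = (6 + 16) - 7546 = 22 - 7546 = -7524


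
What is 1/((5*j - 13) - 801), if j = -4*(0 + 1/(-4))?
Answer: -1/809 ≈ -0.0012361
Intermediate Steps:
j = 1 (j = -4*(0 - 1/4) = -4*(-1/4) = 1)
1/((5*j - 13) - 801) = 1/((5*1 - 13) - 801) = 1/((5 - 13) - 801) = 1/(-8 - 801) = 1/(-809) = -1/809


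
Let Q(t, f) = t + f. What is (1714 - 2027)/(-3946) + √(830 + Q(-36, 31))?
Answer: 313/3946 + 5*√33 ≈ 28.802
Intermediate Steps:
Q(t, f) = f + t
(1714 - 2027)/(-3946) + √(830 + Q(-36, 31)) = (1714 - 2027)/(-3946) + √(830 + (31 - 36)) = -313*(-1/3946) + √(830 - 5) = 313/3946 + √825 = 313/3946 + 5*√33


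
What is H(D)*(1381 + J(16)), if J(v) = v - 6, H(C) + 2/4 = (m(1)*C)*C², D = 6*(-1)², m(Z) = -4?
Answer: -2405039/2 ≈ -1.2025e+6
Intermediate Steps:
D = 6 (D = 6*1 = 6)
H(C) = -½ - 4*C³ (H(C) = -½ + (-4*C)*C² = -½ - 4*C³)
J(v) = -6 + v
H(D)*(1381 + J(16)) = (-½ - 4*6³)*(1381 + (-6 + 16)) = (-½ - 4*216)*(1381 + 10) = (-½ - 864)*1391 = -1729/2*1391 = -2405039/2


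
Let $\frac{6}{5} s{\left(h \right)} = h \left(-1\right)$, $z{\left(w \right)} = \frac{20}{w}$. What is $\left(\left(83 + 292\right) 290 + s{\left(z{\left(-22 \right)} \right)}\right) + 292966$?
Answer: $\frac{13256653}{33} \approx 4.0172 \cdot 10^{5}$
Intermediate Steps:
$s{\left(h \right)} = - \frac{5 h}{6}$ ($s{\left(h \right)} = \frac{5 h \left(-1\right)}{6} = \frac{5 \left(- h\right)}{6} = - \frac{5 h}{6}$)
$\left(\left(83 + 292\right) 290 + s{\left(z{\left(-22 \right)} \right)}\right) + 292966 = \left(\left(83 + 292\right) 290 - \frac{5 \frac{20}{-22}}{6}\right) + 292966 = \left(375 \cdot 290 - \frac{5 \cdot 20 \left(- \frac{1}{22}\right)}{6}\right) + 292966 = \left(108750 - - \frac{25}{33}\right) + 292966 = \left(108750 + \frac{25}{33}\right) + 292966 = \frac{3588775}{33} + 292966 = \frac{13256653}{33}$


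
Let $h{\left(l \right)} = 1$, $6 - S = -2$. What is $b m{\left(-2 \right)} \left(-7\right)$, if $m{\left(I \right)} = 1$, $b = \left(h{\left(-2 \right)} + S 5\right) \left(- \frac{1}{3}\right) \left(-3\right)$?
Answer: $-287$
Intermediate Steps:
$S = 8$ ($S = 6 - -2 = 6 + 2 = 8$)
$b = 41$ ($b = \left(1 + 8 \cdot 5\right) \left(- \frac{1}{3}\right) \left(-3\right) = \left(1 + 40\right) \left(\left(-1\right) \frac{1}{3}\right) \left(-3\right) = 41 \left(- \frac{1}{3}\right) \left(-3\right) = \left(- \frac{41}{3}\right) \left(-3\right) = 41$)
$b m{\left(-2 \right)} \left(-7\right) = 41 \cdot 1 \left(-7\right) = 41 \left(-7\right) = -287$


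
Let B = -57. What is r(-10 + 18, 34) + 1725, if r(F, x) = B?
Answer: 1668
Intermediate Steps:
r(F, x) = -57
r(-10 + 18, 34) + 1725 = -57 + 1725 = 1668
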